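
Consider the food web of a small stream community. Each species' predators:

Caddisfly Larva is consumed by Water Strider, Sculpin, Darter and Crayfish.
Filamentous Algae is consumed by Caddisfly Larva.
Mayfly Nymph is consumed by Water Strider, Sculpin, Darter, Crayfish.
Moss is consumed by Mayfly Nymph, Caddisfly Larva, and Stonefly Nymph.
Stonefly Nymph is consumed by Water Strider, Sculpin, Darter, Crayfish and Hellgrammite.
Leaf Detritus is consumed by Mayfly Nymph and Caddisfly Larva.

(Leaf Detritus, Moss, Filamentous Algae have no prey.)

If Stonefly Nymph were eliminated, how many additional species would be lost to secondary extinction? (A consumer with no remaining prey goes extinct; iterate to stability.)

1

Remove Stonefly Nymph.
Round 1: Hellgrammite (all prey gone) → extinct.
No further losses. Total secondary extinctions: 1.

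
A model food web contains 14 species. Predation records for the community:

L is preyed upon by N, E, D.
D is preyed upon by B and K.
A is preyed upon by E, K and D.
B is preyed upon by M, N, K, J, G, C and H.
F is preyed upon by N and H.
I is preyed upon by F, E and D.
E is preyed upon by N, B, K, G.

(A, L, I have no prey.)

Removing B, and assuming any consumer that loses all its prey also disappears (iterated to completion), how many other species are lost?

3

Remove B.
Round 1: C (all prey gone), M (all prey gone), J (all prey gone) → extinct.
No further losses. Total secondary extinctions: 3.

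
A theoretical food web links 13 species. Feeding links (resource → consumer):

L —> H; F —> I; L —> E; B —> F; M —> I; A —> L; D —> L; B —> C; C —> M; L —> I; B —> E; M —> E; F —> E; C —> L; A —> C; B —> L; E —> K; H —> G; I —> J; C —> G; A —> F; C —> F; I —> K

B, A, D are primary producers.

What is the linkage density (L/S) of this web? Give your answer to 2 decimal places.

L/S = 1.77

There are L = 23 links among S = 13 species.
L/S = 23/13 = 1.7692 ≈ 1.77.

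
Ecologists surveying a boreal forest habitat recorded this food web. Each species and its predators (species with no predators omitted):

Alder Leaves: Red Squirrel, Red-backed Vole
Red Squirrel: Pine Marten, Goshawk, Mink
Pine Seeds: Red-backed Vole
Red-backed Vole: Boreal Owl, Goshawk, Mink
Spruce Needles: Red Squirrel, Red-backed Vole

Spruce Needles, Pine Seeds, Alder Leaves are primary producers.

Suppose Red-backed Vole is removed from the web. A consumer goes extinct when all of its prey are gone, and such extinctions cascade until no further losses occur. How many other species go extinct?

1

Remove Red-backed Vole.
Round 1: Boreal Owl (all prey gone) → extinct.
No further losses. Total secondary extinctions: 1.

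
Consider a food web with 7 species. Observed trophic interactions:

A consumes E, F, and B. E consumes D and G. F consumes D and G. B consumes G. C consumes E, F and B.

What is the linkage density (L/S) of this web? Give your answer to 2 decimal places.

L/S = 1.57

There are L = 11 links among S = 7 species.
L/S = 11/7 = 1.5714 ≈ 1.57.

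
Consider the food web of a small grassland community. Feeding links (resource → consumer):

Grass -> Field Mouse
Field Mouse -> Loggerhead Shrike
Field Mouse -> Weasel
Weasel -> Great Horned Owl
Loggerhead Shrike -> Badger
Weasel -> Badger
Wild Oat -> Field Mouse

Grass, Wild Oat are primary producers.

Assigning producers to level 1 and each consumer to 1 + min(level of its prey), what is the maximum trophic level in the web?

Producers (level 1): Grass, Wild Oat.
Following each consumer down to its lowest-level prey: Grass → Field Mouse → Loggerhead Shrike → Badger (levels 1 through 4).
All prey of Badger (Loggerhead Shrike 3, Weasel 3) are at level 3 or above, so Badger is at level 1 + 3 = 4.
Every consumer has at least one prey at level 3 or below, so none exceeds level 4.

4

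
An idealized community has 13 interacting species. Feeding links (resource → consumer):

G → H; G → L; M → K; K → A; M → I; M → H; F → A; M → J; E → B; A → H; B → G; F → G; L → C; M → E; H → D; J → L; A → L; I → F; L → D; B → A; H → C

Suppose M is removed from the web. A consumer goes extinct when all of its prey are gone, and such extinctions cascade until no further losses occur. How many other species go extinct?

12

Remove M.
Round 1: K (all prey gone), I (all prey gone), J (all prey gone), E (all prey gone) → extinct.
Round 2: B (all prey gone), F (all prey gone) → extinct.
Round 3: G (all prey gone), A (all prey gone) → extinct.
Round 4: H (all prey gone), L (all prey gone) → extinct.
Round 5: C (all prey gone), D (all prey gone) → extinct.
No further losses. Total secondary extinctions: 12.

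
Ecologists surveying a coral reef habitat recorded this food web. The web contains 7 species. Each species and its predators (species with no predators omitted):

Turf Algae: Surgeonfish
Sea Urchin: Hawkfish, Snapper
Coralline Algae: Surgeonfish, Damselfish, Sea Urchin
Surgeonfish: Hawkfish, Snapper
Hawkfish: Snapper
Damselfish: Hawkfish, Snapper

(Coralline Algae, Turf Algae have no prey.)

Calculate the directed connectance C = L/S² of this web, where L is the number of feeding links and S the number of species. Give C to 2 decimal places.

C = 0.22

The web has S = 7 species and L = 11 feeding links.
C = L / S² = 11 / 49 = 0.2245 ≈ 0.22.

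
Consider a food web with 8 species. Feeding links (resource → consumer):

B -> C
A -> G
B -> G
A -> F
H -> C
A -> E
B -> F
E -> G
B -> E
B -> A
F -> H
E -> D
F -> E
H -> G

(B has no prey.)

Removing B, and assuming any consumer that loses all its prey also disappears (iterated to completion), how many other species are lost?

Remove B.
Round 1: A (all prey gone) → extinct.
Round 2: F (all prey gone) → extinct.
Round 3: H (all prey gone), E (all prey gone) → extinct.
Round 4: C (all prey gone), D (all prey gone), G (all prey gone) → extinct.
No further losses. Total secondary extinctions: 7.

7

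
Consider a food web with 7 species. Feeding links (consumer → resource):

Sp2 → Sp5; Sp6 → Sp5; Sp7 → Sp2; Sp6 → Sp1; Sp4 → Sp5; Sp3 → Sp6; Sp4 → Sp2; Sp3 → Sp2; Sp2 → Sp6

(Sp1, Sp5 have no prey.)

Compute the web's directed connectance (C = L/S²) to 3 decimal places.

The web has S = 7 species and L = 9 feeding links.
C = L / S² = 9 / 49 = 0.1837 ≈ 0.184.

C = 0.184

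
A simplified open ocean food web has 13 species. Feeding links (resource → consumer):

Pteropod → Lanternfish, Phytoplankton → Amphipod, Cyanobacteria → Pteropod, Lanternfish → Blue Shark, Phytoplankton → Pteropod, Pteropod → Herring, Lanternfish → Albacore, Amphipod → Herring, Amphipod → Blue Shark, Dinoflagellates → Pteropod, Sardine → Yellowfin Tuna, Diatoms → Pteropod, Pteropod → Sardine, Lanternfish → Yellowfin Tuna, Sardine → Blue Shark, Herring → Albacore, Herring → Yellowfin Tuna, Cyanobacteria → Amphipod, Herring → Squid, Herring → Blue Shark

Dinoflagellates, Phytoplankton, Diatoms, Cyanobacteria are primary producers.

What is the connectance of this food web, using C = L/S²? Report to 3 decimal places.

C = 0.118

The web has S = 13 species and L = 20 feeding links.
C = L / S² = 20 / 169 = 0.1183 ≈ 0.118.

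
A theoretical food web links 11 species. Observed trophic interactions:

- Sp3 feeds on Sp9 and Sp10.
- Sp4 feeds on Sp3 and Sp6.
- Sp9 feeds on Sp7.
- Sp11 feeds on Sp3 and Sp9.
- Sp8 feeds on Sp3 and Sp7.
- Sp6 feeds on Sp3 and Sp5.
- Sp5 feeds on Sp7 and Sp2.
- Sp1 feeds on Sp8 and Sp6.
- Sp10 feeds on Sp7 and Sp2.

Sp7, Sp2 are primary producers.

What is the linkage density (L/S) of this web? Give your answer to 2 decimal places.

L/S = 1.55

There are L = 17 links among S = 11 species.
L/S = 17/11 = 1.5455 ≈ 1.55.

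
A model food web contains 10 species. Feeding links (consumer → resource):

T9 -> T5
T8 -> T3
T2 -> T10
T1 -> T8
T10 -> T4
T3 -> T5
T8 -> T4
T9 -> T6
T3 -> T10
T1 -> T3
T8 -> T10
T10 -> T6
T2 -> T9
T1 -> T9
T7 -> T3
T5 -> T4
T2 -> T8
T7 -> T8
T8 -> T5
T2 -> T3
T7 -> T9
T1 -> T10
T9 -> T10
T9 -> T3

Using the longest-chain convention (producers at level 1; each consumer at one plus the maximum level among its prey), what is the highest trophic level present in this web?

Producers (level 1): T6, T4.
T6 → T10 → T3 → T8 → T2 gives T2 level 5.
No species has a prey at level 5, so no species reaches level 6.

5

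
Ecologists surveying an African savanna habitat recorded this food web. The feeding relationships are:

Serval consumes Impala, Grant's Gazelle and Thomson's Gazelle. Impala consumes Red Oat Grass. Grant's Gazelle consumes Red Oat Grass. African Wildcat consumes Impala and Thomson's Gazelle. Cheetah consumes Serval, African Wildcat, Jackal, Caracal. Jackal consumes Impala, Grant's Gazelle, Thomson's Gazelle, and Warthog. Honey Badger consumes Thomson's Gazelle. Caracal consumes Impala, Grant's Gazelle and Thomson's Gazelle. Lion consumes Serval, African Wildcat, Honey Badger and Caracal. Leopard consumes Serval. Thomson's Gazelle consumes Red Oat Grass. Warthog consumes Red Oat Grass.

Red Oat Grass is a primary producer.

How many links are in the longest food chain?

One longest chain: Red Oat Grass → Thomson's Gazelle → Caracal → Cheetah.
It has 4 species and 3 links.

3 links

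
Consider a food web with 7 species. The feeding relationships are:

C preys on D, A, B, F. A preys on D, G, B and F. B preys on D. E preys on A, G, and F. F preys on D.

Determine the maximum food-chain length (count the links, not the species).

3 links

One longest chain: D → B → A → E.
It has 4 species and 3 links.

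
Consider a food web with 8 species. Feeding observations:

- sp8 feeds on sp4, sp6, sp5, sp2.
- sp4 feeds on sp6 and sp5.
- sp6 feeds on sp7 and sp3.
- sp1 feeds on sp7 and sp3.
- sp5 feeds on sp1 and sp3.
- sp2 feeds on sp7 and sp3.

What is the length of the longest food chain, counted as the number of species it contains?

One longest chain: sp7 → sp1 → sp5 → sp4 → sp8.
It has 5 species and 4 links.

5 species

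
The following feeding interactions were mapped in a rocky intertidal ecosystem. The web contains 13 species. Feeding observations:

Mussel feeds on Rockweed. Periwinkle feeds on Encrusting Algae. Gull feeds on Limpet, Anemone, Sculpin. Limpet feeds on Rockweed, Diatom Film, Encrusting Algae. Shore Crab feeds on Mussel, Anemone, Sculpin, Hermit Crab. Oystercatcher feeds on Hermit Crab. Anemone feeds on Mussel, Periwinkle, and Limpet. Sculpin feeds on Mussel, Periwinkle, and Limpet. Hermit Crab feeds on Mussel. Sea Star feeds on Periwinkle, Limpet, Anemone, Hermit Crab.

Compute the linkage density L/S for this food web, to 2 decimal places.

There are L = 24 links among S = 13 species.
L/S = 24/13 = 1.8462 ≈ 1.85.

L/S = 1.85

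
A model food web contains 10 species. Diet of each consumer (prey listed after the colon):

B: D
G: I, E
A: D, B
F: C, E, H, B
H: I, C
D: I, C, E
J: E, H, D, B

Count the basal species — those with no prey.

3

Basal species (no prey listed): I, C, E.
Count: 3.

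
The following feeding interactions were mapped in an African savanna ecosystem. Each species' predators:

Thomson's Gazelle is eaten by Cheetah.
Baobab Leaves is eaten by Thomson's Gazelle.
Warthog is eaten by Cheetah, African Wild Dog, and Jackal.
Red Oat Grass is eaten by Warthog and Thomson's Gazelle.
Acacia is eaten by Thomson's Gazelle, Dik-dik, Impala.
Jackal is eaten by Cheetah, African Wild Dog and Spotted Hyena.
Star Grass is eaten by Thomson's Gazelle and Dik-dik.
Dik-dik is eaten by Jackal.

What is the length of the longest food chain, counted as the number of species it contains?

4 species

One longest chain: Red Oat Grass → Warthog → Jackal → African Wild Dog.
It has 4 species and 3 links.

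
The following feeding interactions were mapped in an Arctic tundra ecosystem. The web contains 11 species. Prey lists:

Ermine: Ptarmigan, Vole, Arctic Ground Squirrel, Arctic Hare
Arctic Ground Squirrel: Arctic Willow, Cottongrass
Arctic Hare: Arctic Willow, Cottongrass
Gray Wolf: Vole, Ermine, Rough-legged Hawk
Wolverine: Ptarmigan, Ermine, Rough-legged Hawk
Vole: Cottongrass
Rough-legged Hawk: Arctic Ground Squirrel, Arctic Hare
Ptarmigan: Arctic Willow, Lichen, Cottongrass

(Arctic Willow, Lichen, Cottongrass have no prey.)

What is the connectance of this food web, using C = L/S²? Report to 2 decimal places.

The web has S = 11 species and L = 20 feeding links.
C = L / S² = 20 / 121 = 0.1653 ≈ 0.17.

C = 0.17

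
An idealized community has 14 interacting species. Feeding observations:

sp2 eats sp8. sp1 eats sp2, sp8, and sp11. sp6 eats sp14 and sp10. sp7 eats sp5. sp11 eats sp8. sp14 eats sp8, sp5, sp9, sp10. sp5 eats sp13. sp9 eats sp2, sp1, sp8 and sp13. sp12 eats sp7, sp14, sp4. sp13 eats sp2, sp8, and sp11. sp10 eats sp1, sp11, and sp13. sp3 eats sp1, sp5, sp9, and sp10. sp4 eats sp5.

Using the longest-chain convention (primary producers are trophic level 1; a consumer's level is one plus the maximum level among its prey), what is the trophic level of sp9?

Trophic level 4

sp8 is a producer → level 1.
sp11 eats sp8 → level 2.
sp1 eats sp11 (level 2); other prey at levels: sp8 1, sp2 2 → level 3.
sp9 eats sp1 (level 3); other prey at levels: sp8 1, sp2 2, sp13 3 → level 4.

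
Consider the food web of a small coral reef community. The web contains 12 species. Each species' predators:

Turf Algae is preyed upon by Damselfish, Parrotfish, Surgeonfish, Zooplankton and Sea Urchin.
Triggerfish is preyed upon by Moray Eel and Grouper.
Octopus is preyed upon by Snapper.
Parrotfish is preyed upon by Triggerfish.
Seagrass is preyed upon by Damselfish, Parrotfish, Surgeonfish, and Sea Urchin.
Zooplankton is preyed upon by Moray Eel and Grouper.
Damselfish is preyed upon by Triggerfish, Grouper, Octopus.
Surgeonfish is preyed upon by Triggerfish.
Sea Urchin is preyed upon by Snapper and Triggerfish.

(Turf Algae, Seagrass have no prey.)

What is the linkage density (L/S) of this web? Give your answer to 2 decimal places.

There are L = 21 links among S = 12 species.
L/S = 21/12 = 1.7500 ≈ 1.75.

L/S = 1.75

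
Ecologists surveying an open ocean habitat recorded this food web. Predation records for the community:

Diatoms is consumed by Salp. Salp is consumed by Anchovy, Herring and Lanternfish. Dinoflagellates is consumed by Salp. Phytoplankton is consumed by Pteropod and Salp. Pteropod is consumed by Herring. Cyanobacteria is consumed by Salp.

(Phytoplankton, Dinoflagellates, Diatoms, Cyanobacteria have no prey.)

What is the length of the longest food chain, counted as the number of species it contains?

3 species

One longest chain: Phytoplankton → Salp → Herring.
It has 3 species and 2 links.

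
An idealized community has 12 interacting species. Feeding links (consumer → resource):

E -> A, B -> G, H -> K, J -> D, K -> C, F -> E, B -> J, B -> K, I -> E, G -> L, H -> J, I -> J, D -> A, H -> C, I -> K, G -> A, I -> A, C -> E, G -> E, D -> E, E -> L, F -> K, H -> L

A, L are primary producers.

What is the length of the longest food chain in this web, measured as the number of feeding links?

One longest chain: A → E → D → J → B.
It has 5 species and 4 links.

4 links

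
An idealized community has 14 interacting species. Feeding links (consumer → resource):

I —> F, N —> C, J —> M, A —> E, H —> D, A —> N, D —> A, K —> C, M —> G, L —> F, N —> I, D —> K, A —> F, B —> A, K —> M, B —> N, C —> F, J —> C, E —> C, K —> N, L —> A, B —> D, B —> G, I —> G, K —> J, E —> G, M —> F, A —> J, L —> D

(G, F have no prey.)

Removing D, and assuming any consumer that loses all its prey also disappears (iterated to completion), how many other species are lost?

1

Remove D.
Round 1: H (all prey gone) → extinct.
No further losses. Total secondary extinctions: 1.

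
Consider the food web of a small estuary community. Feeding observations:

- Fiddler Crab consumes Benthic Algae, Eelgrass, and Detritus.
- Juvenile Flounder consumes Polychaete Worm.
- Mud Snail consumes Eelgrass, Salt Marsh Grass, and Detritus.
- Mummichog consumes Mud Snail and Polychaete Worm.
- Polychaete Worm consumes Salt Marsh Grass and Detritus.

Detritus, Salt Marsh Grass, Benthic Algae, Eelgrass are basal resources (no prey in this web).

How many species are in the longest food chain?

3 species

One longest chain: Detritus → Polychaete Worm → Juvenile Flounder.
It has 3 species and 2 links.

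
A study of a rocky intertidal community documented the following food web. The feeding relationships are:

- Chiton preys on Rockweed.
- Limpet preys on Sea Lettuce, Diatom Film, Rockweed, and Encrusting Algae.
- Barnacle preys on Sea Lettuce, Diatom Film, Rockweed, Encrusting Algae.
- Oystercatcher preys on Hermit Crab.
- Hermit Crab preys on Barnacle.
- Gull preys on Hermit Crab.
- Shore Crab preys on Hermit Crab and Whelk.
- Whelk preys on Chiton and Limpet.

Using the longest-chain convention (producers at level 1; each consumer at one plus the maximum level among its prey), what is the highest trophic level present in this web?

4

Producers (level 1): Encrusting Algae, Diatom Film, Sea Lettuce, Rockweed.
Encrusting Algae → Barnacle → Hermit Crab → Gull gives Gull level 4.
No species has a prey at level 4, so no species reaches level 5.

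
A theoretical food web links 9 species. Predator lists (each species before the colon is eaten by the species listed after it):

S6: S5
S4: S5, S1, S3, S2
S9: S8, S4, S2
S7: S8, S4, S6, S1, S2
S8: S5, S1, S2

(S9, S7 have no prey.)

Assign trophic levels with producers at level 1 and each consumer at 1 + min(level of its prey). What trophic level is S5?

S9 is a producer → level 1.
S8 eats S9 → level 2.
S5 eats S8 → level 3.
No prey of S5 is below level 2, so 3 is the minimum.

Trophic level 3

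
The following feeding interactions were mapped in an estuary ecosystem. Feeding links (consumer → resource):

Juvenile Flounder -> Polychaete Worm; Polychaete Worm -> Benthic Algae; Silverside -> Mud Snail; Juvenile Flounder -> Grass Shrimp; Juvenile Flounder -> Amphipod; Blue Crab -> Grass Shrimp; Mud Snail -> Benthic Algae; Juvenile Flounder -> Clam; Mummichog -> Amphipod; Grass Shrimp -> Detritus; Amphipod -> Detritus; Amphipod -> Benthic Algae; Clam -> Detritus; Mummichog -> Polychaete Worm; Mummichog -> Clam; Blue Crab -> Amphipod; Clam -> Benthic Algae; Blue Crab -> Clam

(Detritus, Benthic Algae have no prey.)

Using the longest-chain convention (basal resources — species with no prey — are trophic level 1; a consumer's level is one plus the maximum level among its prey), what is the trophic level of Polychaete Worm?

Trophic level 2

Benthic Algae has no prey (basal) → level 1.
Polychaete Worm eats Benthic Algae → level 2.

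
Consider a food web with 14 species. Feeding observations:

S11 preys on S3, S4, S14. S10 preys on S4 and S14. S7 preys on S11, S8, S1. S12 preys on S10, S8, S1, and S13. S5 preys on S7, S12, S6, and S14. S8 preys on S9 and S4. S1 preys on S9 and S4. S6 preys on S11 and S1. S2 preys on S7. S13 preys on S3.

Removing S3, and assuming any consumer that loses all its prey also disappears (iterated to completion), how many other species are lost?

1

Remove S3.
Round 1: S13 (all prey gone) → extinct.
No further losses. Total secondary extinctions: 1.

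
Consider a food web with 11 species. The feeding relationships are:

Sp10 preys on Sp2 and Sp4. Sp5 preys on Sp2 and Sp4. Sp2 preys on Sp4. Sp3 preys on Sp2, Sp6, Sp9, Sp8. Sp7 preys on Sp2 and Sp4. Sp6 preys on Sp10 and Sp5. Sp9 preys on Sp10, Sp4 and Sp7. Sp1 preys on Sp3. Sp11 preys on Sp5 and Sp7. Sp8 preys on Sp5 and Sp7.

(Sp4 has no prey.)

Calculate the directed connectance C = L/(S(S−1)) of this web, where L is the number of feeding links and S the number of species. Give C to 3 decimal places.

The web has S = 11 species and L = 21 feeding links.
C = L / (S(S−1)) = 21 / 110 = 0.1909 ≈ 0.191.

C = 0.191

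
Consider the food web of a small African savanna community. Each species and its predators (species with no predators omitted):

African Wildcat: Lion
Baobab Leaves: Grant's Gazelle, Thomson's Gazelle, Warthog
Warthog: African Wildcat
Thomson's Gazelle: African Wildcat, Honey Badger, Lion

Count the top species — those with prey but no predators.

3

Top species (has prey, but nothing eats it): Grant's Gazelle, Honey Badger, Lion.
Count: 3.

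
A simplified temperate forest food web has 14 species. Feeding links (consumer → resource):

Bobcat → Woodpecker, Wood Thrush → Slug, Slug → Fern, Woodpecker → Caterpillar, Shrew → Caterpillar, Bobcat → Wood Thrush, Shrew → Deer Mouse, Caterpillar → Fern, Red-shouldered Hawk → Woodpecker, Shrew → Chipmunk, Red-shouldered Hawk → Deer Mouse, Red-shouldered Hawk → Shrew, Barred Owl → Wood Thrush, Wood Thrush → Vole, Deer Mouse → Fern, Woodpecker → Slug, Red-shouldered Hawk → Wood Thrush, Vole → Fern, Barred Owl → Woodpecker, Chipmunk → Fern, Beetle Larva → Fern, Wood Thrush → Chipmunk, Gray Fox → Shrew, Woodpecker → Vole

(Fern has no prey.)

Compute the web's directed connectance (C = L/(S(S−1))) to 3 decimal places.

The web has S = 14 species and L = 24 feeding links.
C = L / (S(S−1)) = 24 / 182 = 0.1319 ≈ 0.132.

C = 0.132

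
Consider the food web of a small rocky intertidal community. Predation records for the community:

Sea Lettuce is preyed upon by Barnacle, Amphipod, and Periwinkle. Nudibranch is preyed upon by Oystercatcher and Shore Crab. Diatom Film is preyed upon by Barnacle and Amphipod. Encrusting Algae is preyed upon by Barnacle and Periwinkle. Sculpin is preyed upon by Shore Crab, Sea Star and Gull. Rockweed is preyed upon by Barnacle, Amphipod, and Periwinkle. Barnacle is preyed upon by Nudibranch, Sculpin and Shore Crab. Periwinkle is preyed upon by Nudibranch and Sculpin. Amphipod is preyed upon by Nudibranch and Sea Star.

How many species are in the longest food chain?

One longest chain: Encrusting Algae → Barnacle → Nudibranch → Oystercatcher.
It has 4 species and 3 links.

4 species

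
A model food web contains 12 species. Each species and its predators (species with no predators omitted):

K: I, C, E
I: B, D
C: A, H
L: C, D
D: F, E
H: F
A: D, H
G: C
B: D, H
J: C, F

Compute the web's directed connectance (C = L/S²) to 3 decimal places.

C = 0.132

The web has S = 12 species and L = 19 feeding links.
C = L / S² = 19 / 144 = 0.1319 ≈ 0.132.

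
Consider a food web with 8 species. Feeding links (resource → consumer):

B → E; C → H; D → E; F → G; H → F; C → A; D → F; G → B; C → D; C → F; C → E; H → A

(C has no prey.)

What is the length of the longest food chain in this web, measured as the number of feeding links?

One longest chain: C → D → F → G → B → E.
It has 6 species and 5 links.

5 links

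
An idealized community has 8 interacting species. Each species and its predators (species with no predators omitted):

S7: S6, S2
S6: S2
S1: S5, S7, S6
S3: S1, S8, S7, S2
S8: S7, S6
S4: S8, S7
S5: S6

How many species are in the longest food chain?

5 species

One longest chain: S3 → S1 → S5 → S6 → S2.
It has 5 species and 4 links.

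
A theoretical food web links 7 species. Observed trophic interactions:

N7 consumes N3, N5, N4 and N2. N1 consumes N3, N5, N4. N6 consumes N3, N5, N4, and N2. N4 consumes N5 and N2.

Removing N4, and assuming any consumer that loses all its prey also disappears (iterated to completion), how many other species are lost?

Remove N4.
Every predator of it retains at least one other prey: N7 still has N2, N5, N3; N1 still has N5, N3; N6 still has N2, N5, N3.
No consumer loses all prey, so no secondary extinctions occur.

0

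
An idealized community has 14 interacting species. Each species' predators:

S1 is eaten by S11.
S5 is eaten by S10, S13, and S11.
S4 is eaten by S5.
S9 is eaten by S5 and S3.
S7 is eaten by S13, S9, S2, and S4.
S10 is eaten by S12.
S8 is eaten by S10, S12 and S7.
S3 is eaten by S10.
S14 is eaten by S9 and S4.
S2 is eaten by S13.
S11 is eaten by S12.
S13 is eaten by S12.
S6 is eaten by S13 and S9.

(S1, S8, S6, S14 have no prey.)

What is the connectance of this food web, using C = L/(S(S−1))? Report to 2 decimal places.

C = 0.13

The web has S = 14 species and L = 23 feeding links.
C = L / (S(S−1)) = 23 / 182 = 0.1264 ≈ 0.13.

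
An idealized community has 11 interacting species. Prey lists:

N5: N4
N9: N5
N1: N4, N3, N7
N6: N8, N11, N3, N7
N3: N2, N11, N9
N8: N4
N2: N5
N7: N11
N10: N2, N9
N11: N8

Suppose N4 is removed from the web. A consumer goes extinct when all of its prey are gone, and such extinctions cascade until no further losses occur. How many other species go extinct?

10

Remove N4.
Round 1: N8 (all prey gone), N5 (all prey gone) → extinct.
Round 2: N2 (all prey gone), N11 (all prey gone), N9 (all prey gone) → extinct.
Round 3: N3 (all prey gone), N7 (all prey gone), N10 (all prey gone) → extinct.
Round 4: N6 (all prey gone), N1 (all prey gone) → extinct.
No further losses. Total secondary extinctions: 10.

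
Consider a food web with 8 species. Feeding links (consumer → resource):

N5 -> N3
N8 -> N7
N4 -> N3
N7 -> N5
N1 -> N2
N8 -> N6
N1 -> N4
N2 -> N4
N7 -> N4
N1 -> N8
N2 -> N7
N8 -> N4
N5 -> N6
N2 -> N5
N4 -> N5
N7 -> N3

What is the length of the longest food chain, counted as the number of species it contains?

6 species

One longest chain: N6 → N5 → N4 → N7 → N8 → N1.
It has 6 species and 5 links.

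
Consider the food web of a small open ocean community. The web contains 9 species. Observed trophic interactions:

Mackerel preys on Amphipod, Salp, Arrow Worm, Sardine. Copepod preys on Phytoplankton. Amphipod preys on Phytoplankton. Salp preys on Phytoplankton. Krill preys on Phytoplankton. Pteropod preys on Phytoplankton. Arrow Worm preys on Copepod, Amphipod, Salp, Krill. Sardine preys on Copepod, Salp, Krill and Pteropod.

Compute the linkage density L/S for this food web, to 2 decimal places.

L/S = 1.89

There are L = 17 links among S = 9 species.
L/S = 17/9 = 1.8889 ≈ 1.89.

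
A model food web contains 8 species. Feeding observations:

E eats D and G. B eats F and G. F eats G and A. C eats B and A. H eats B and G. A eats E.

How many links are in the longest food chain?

One longest chain: D → E → A → F → B → C.
It has 6 species and 5 links.

5 links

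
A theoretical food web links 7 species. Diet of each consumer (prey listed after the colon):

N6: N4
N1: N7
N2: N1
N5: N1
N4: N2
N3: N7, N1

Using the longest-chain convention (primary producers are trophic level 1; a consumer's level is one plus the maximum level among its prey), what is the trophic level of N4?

Trophic level 4

N7 is a producer → level 1.
N1 eats N7 → level 2.
N2 eats N1 → level 3.
N4 eats N2 → level 4.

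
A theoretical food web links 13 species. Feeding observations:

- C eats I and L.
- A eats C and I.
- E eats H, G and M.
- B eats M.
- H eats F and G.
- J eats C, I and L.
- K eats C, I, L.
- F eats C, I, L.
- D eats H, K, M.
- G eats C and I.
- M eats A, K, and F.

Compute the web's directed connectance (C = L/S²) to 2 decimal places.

The web has S = 13 species and L = 27 feeding links.
C = L / S² = 27 / 169 = 0.1598 ≈ 0.16.

C = 0.16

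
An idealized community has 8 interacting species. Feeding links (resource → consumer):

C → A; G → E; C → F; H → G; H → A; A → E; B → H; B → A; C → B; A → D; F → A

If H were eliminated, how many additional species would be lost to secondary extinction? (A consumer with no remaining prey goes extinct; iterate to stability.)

1

Remove H.
Round 1: G (all prey gone) → extinct.
No further losses. Total secondary extinctions: 1.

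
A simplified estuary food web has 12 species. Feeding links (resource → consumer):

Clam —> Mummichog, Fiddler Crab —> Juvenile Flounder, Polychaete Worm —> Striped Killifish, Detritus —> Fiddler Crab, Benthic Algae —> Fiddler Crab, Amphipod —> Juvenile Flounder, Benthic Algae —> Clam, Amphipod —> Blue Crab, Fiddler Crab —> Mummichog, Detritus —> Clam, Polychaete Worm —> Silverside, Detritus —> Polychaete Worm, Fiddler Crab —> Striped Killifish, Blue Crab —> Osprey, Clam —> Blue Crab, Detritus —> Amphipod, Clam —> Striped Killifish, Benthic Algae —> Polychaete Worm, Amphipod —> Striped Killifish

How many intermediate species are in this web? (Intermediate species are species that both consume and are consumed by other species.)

Intermediate species (has both prey and predators): Fiddler Crab, Clam, Amphipod, Polychaete Worm, Blue Crab.
Count: 5.

5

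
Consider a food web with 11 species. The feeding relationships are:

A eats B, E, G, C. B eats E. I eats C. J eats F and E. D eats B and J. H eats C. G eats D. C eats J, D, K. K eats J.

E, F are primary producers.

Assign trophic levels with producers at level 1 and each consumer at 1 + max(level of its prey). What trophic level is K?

E is a producer → level 1.
J eats E (level 1); other prey at levels: F 1 → level 2.
K eats J → level 3.

Trophic level 3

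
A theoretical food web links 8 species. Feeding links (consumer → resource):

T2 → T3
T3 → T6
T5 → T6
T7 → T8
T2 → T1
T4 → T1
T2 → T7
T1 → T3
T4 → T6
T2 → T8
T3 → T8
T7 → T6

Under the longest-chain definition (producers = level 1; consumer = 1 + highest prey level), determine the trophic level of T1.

T6 is a producer → level 1.
T3 eats T6 (level 1); other prey at levels: T8 1 → level 2.
T1 eats T3 → level 3.

Trophic level 3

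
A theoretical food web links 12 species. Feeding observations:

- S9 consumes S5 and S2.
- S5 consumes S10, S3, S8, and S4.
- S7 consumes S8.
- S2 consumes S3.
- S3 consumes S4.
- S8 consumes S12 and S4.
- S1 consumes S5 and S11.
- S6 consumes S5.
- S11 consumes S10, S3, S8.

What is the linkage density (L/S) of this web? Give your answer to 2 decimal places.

L/S = 1.42

There are L = 17 links among S = 12 species.
L/S = 17/12 = 1.4167 ≈ 1.42.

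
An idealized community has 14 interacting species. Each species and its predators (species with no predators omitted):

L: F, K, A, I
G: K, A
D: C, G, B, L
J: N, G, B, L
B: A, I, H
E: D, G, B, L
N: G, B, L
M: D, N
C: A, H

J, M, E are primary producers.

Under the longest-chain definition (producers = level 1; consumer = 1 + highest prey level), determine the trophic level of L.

M is a producer → level 1.
D eats M (level 1); other prey at levels: E 1 → level 2.
L eats D (level 2); other prey at levels: J 1, E 1, N 2 → level 3.

Trophic level 3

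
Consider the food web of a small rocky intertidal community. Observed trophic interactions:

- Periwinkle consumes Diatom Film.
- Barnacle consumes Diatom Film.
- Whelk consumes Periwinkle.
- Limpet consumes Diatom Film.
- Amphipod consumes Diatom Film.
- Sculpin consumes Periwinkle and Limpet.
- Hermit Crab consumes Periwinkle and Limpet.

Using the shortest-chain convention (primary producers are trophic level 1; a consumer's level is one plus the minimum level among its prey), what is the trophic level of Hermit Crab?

Trophic level 3

Diatom Film is a producer → level 1.
Periwinkle eats Diatom Film → level 2.
Hermit Crab eats Periwinkle → level 3.
No prey of Hermit Crab is below level 2, so 3 is the minimum.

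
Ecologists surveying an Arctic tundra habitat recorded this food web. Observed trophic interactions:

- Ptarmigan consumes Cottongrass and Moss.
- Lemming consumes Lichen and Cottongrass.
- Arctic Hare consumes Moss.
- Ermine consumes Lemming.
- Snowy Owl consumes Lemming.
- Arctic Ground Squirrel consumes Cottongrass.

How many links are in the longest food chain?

One longest chain: Cottongrass → Lemming → Ermine.
It has 3 species and 2 links.

2 links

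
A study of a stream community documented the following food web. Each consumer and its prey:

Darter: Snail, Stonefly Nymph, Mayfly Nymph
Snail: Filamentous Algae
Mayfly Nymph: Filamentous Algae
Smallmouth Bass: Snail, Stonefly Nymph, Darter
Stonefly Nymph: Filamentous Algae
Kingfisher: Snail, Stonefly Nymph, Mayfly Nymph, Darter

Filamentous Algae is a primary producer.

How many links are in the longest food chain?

3 links

One longest chain: Filamentous Algae → Snail → Darter → Smallmouth Bass.
It has 4 species and 3 links.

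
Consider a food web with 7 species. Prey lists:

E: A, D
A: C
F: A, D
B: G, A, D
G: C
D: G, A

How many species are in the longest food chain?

4 species

One longest chain: C → G → D → B.
It has 4 species and 3 links.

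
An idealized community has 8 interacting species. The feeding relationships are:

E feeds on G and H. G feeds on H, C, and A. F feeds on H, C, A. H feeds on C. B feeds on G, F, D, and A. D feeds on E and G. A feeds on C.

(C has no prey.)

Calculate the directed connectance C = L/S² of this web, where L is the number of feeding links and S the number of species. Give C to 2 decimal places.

The web has S = 8 species and L = 16 feeding links.
C = L / S² = 16 / 64 = 0.2500 ≈ 0.25.

C = 0.25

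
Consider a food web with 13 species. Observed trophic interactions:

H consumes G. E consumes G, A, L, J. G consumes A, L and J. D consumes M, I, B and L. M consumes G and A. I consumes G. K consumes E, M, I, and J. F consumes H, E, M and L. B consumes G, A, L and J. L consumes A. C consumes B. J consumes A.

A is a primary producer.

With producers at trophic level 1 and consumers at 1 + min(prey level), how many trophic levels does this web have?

Producers (level 1): A.
Following each consumer down to its lowest-level prey: A → B → C (levels 1 through 3).
All prey of C (B 2) are at level 2 or above, so C is at level 1 + 2 = 3.
Every consumer has at least one prey at level 2 or below, so none exceeds level 3.

3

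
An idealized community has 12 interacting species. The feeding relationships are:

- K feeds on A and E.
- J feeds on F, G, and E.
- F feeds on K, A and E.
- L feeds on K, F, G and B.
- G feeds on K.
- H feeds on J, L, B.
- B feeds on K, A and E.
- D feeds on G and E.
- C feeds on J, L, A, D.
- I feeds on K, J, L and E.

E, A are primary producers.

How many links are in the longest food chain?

One longest chain: E → K → G → D → C.
It has 5 species and 4 links.

4 links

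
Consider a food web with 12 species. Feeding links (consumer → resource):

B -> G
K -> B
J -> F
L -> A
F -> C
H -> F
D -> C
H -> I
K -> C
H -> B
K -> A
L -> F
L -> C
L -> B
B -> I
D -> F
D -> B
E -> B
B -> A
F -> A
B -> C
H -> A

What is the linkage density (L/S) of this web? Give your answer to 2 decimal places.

L/S = 1.83

There are L = 22 links among S = 12 species.
L/S = 22/12 = 1.8333 ≈ 1.83.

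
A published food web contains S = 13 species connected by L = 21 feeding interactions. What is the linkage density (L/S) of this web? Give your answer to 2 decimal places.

There are L = 21 links among S = 13 species.
L/S = 21/13 = 1.6154 ≈ 1.62.

L/S = 1.62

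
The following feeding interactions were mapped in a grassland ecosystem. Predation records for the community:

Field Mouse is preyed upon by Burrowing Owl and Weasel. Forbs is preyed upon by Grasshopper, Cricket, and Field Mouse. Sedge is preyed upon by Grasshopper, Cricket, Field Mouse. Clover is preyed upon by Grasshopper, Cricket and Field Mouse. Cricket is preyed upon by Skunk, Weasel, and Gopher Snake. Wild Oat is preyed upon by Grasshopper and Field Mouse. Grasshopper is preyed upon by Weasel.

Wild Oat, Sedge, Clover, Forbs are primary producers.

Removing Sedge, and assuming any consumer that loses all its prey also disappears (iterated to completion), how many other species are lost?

0

Remove Sedge.
Every predator of it retains at least one other prey: Cricket still has Clover, Forbs; Grasshopper still has Wild Oat, Clover, Forbs; Field Mouse still has Wild Oat, Clover, Forbs.
No consumer loses all prey, so no secondary extinctions occur.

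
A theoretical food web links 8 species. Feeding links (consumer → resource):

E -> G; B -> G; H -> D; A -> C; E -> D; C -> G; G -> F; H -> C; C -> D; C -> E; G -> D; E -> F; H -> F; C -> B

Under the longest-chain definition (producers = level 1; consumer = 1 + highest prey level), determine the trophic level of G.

Trophic level 2

D is a producer → level 1.
G eats D (level 1); other prey at levels: F 1 → level 2.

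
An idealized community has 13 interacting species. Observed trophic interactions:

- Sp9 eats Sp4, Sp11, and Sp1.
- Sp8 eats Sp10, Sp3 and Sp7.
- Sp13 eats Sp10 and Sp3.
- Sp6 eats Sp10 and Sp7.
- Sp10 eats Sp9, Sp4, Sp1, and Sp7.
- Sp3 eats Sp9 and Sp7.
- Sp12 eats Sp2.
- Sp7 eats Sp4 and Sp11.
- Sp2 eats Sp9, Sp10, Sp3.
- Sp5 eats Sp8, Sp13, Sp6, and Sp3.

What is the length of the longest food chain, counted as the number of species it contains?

5 species

One longest chain: Sp11 → Sp9 → Sp10 → Sp6 → Sp5.
It has 5 species and 4 links.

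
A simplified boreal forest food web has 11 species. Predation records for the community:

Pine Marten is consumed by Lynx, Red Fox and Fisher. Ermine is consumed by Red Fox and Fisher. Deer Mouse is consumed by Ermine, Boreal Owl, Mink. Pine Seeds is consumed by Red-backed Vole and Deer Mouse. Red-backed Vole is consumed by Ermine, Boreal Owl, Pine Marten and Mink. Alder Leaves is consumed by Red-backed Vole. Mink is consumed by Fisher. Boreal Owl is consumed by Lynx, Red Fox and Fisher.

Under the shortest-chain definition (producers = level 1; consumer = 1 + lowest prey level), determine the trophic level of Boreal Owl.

Trophic level 3

Pine Seeds is a producer → level 1.
Deer Mouse eats Pine Seeds → level 2.
Boreal Owl eats Deer Mouse → level 3.
No prey of Boreal Owl is below level 2, so 3 is the minimum.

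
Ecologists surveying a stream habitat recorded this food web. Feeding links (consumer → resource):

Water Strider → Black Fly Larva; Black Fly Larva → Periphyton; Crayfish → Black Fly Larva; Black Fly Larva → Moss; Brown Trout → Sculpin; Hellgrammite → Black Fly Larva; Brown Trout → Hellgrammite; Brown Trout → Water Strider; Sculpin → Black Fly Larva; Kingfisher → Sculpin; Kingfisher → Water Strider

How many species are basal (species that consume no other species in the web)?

Basal species (no prey listed): Moss, Periphyton.
Count: 2.

2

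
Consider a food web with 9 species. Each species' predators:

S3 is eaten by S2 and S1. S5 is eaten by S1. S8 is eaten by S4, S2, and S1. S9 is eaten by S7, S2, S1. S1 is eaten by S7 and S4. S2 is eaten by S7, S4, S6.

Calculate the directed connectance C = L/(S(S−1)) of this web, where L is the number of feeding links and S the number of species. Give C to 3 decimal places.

C = 0.194

The web has S = 9 species and L = 14 feeding links.
C = L / (S(S−1)) = 14 / 72 = 0.1944 ≈ 0.194.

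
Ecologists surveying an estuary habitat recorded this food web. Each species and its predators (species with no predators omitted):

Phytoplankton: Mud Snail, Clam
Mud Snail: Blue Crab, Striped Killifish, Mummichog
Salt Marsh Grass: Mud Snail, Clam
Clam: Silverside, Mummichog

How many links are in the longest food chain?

2 links

One longest chain: Phytoplankton → Clam → Silverside.
It has 3 species and 2 links.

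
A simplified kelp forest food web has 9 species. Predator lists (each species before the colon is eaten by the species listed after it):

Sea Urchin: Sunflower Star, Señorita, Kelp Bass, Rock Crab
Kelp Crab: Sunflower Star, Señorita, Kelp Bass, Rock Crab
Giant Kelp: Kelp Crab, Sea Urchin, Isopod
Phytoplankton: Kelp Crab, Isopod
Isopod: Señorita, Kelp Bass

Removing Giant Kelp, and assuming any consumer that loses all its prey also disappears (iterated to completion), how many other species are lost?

1

Remove Giant Kelp.
Round 1: Sea Urchin (all prey gone) → extinct.
No further losses. Total secondary extinctions: 1.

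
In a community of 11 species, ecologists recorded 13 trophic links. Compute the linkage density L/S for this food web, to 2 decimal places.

L/S = 1.18

There are L = 13 links among S = 11 species.
L/S = 13/11 = 1.1818 ≈ 1.18.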